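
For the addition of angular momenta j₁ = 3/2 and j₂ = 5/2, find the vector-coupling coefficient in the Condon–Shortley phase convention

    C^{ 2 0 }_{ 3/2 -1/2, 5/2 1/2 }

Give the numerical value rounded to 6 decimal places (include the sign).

triangle: 2!×1!×3!/7! = 12/5040
(j±m)!: 1!×2!×3!×2!×2!×2! = 96
prefactor² = (2J+1)×Δ×N² = 8/7
  k=1: −1/(1!×1!×1!×2!×0!×1!) = -1/2
  k=2: +1/(2!×0!×0!×1!×1!×2!) = 1/4
Σ = -1/4  ⇒  CG² = 8/7×(-1/4)² = 1/14
CG = −√(1/14) = -0.267261

−√(1/14) = -0.267261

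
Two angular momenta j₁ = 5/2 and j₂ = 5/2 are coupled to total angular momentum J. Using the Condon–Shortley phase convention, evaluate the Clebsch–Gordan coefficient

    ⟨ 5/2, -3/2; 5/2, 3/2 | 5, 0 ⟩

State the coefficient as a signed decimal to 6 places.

+√(25/252) = +0.314970

triangle: 0!·5!·5!/11! = 14400/39916800
(j±m)!: 1!·4!·4!·1!·5!·5! = 8294400
prefactor² = (2J+1)·Δ·N² = 230400/7
  k=0: +1/(0!·0!·4!·4!·1!·1!) = 1/576
Σ = 1/576  ⇒  CG² = 230400/7·1/576² = 25/252
CG = +√(25/252) = +0.314970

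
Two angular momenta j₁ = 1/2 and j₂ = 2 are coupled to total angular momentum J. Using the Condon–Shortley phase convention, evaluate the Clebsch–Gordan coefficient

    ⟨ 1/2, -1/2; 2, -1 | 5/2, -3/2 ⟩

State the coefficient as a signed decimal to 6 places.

j₁+j₂−J=0  J+j₁−j₂=1  J−j₁+j₂=4  j₁+j₂+J+1=6
(j₁±m₁, j₂±m₂, J±M) = (0,1,1,3,1,4)
P² = 144/5
sum k=0..0:
  [0] +1/6 = 1/6
S = 1/6
C² = P²·S² = 4/5 ; C = +0.894427

+√(4/5) = +0.894427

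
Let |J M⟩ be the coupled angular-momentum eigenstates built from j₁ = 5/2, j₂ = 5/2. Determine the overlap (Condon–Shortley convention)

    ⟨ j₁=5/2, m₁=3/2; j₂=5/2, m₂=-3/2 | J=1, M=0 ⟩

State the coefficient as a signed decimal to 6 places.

j₁+j₂−J=4  J+j₁−j₂=1  J−j₁+j₂=1  j₁+j₂+J+1=7
(j₁±m₁, j₂±m₂, J±M) = (4,1,1,4,1,1)
P² = 288/35
sum k=0..1:
  [0] +1/24 = 1/24
  [1] −1/6 = -1/6
S = -1/8
C² = P²·S² = 9/70 ; C = -0.358569

-0.358569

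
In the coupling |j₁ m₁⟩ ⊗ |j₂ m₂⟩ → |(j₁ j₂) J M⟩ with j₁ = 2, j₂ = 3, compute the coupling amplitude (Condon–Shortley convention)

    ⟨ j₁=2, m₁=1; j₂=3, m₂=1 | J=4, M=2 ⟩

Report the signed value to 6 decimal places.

triangle: 1!*3!*5!/10! = 720/3628800
(j±m)!: 3!*1!*4!*2!*6!*2! = 414720
prefactor² = (2J+1)*Δ*N² = 5184/7
  k=0: +1/(0!*1!*1!*4!*2!*1!) = 1/48
  k=1: −1/(1!*0!*0!*3!*3!*2!) = -1/72
Σ = 1/144  ⇒  CG² = 5184/7*1/144² = 1/28
CG = +√(1/28) = +0.188982

+√(1/28) = +0.188982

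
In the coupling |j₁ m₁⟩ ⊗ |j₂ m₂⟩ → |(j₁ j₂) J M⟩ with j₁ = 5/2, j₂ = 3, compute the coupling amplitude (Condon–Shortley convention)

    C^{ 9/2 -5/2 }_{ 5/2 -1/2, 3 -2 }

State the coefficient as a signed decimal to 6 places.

+0.497468  (= +√(49/198))

j₁+j₂−J=1  J+j₁−j₂=4  J−j₁+j₂=5  j₁+j₂+J+1=11
(j₁±m₁, j₂±m₂, J±M) = (2,3,1,5,2,7)
P² = 115200/11
sum k=0..1:
  [0] +1/144 = 1/144
  [1] −1/480 = -1/480
S = 7/1440
C² = P²·S² = 49/198 ; C = +0.497468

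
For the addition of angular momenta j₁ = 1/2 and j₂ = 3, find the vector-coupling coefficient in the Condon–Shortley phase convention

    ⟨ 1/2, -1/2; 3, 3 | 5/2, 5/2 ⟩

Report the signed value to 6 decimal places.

−√(6/7) ≈ -0.925820

triangle: 1!·0!·5!/7! = 120/5040
(j±m)!: 0!·1!·6!·0!·5!·0! = 86400
prefactor² = (2J+1)·Δ·N² = 86400/7
  k=1: −1/(1!·0!·0!·5!·0!·0!) = -1/120
Σ = -1/120  ⇒  CG² = 86400/7·(-1/120)² = 6/7
CG = −√(6/7) = -0.925820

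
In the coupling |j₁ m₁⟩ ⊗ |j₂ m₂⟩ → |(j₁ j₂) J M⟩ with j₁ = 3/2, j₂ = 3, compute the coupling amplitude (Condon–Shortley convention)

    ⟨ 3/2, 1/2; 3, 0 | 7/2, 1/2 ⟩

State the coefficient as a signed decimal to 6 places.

triangle: 1!×2!×5!/9! = 240/362880
(j±m)!: 2!×1!×3!×3!×4!×3! = 10368
prefactor² = (2J+1)×Δ×N² = 384/7
  k=0: +1/(0!×1!×1!×3!×1!×2!) = 1/12
  k=1: −1/(1!×0!×0!×2!×2!×3!) = -1/24
Σ = 1/24  ⇒  CG² = 384/7×1/24² = 2/21
CG = +√(2/21) = +0.308607

+0.308607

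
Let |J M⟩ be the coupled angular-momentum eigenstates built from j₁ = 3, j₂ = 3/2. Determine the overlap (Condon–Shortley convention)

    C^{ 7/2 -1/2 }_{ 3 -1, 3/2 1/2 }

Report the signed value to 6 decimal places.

√[8·1!5!2!/9! · 2!4!2!1!3!4!] = √(512/7)
  +(−1)^0/∏(0,1,4,2,1,0)! = 1/48  (running 1/48)
  +(−1)^1/∏(1,0,3,1,2,1)! = -1/12  (running -1/16)
⟨..|..⟩ = √(512/7)·(-1/16) = -0.534522

−√(2/7) ≈ -0.534522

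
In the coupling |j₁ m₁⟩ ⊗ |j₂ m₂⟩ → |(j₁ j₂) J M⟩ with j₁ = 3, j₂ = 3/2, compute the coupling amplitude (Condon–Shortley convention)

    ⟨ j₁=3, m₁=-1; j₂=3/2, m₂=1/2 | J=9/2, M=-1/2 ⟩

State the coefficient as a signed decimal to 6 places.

j₁+j₂−J=0  J+j₁−j₂=6  J−j₁+j₂=3  j₁+j₂+J+1=10
(j₁±m₁, j₂±m₂, J±M) = (2,4,2,1,4,5)
P² = 23040/7
sum k=0..0:
  [0] +1/96 = 1/96
S = 1/96
C² = P²·S² = 5/14 ; C = +0.597614

+√(5/14) ≈ +0.597614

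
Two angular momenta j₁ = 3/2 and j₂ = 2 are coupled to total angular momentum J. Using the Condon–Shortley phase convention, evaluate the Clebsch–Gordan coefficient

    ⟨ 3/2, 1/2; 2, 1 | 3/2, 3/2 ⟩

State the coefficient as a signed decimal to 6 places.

-0.632456  (= −√(2/5))

j₁+j₂−J=2  J+j₁−j₂=1  J−j₁+j₂=2  j₁+j₂+J+1=6
(j₁±m₁, j₂±m₂, J±M) = (2,1,3,1,3,0)
P² = 8/5
sum k=1..1:
  [1] −1/2 = -1/2
S = -1/2
C² = P²·S² = 2/5 ; C = -0.632456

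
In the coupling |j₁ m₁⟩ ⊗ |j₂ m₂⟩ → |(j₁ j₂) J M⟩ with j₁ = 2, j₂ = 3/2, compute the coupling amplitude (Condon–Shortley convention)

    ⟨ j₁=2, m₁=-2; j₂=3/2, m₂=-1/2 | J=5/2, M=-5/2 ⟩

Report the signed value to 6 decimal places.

−√(4/7) = -0.755929

√[6·1!3!2!/7! · 0!4!1!2!0!5!] = √(576/7)
  +(−1)^1/∏(1,0,3,0,0,2)! = -1/12  (running -1/12)
⟨..|..⟩ = √(576/7)·(-1/12) = -0.755929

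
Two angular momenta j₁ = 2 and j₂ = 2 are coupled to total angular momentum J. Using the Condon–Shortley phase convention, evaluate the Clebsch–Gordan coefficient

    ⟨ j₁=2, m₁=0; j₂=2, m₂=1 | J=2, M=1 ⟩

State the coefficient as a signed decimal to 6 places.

−√(1/14) ≈ -0.267261

triangle: 2!*2!*2!/7! = 8/5040
(j±m)!: 2!*2!*3!*1!*3!*1! = 144
prefactor² = (2J+1)*Δ*N² = 8/7
  k=1: −1/(1!*1!*1!*2!*1!*0!) = -1/2
  k=2: +1/(2!*0!*0!*1!*2!*1!) = 1/4
Σ = -1/4  ⇒  CG² = 8/7*(-1/4)² = 1/14
CG = −√(1/14) = -0.267261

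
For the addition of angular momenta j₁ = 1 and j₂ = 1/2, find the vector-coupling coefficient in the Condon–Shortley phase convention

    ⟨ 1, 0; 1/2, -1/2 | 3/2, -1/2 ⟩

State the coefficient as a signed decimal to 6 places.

j₁+j₂−J=0  J+j₁−j₂=2  J−j₁+j₂=1  j₁+j₂+J+1=4
(j₁±m₁, j₂±m₂, J±M) = (1,1,0,1,1,2)
P² = 2/3
sum k=0..0:
  [0] +1/1 = 1
S = 1
C² = P²·S² = 2/3 ; C = +0.816497

+0.816497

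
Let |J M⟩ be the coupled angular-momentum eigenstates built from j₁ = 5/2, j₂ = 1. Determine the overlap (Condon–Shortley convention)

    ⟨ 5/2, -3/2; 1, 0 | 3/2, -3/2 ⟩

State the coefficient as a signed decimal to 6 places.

j₁+j₂−J=2  J+j₁−j₂=3  J−j₁+j₂=0  j₁+j₂+J+1=6
(j₁±m₁, j₂±m₂, J±M) = (1,4,1,1,0,3)
P² = 48/5
sum k=1..1:
  [1] −1/6 = -1/6
S = -1/6
C² = P²·S² = 4/15 ; C = -0.516398

-0.516398  (= −√(4/15))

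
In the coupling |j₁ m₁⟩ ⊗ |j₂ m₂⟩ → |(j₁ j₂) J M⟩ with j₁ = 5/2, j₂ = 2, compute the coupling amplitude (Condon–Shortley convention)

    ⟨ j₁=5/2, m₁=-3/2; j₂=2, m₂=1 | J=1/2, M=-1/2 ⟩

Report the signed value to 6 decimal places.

j₁+j₂−J=4  J+j₁−j₂=1  J−j₁+j₂=0  j₁+j₂+J+1=6
(j₁±m₁, j₂±m₂, J±M) = (1,4,3,1,0,1)
P² = 48/5
sum k=3..3:
  [3] −1/6 = -1/6
S = -1/6
C² = P²·S² = 4/15 ; C = -0.516398

-0.516398  (= −√(4/15))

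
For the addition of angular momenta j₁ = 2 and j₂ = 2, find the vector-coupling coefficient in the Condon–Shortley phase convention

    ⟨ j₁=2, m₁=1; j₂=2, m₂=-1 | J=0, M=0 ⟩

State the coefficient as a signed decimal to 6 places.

triangle: 4!·0!·0!/5! = 24/120
(j±m)!: 3!·1!·1!·3!·0!·0! = 36
prefactor² = (2J+1)·Δ·N² = 36/5
  k=1: −1/(1!·3!·0!·0!·0!·0!) = -1/6
Σ = -1/6  ⇒  CG² = 36/5·(-1/6)² = 1/5
CG = −√(1/5) = -0.447214

-0.447214  (= −√(1/5))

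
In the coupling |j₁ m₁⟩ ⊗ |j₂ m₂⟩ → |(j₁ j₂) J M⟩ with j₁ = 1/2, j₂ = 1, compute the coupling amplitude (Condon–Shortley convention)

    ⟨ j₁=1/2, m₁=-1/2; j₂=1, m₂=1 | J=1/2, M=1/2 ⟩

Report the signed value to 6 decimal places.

√[2·1!0!1!/3! · 0!1!2!0!1!0!] = √(2/3)
  +(−1)^1/∏(1,0,0,1,0,0)! = -1  (running -1)
⟨..|..⟩ = √(2/3)·(-1) = -0.816497

−√(2/3) = -0.816497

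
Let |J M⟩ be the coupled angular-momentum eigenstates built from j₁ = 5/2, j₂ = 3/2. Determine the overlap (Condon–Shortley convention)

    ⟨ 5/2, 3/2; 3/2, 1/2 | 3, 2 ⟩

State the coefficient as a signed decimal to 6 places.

+√(1/12) = +0.288675

j₁+j₂−J=1  J+j₁−j₂=4  J−j₁+j₂=2  j₁+j₂+J+1=8
(j₁±m₁, j₂±m₂, J±M) = (4,1,2,1,5,1)
P² = 48
sum k=0..1:
  [0] +1/12 = 1/12
  [1] −1/24 = -1/24
S = 1/24
C² = P²·S² = 1/12 ; C = +0.288675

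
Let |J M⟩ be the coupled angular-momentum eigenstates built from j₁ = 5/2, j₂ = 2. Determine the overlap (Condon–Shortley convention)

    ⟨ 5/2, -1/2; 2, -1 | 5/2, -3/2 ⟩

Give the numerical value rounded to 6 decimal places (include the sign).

−√(6/35) = -0.414039

j₁+j₂−J=2  J+j₁−j₂=3  J−j₁+j₂=2  j₁+j₂+J+1=8
(j₁±m₁, j₂±m₂, J±M) = (2,3,1,3,1,4)
P² = 216/35
sum k=0..1:
  [0] +1/12 = 1/12
  [1] −1/4 = -1/4
S = -1/6
C² = P²·S² = 6/35 ; C = -0.414039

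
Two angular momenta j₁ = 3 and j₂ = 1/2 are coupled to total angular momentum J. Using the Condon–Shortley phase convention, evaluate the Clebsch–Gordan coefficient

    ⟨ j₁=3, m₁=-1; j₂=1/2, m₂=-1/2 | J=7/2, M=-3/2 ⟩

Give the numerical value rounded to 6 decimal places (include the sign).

triangle: 0!*6!*1!/8! = 720/40320
(j±m)!: 2!*4!*0!*1!*2!*5! = 11520
prefactor² = (2J+1)*Δ*N² = 11520/7
  k=0: +1/(0!*0!*4!*0!*2!*1!) = 1/48
Σ = 1/48  ⇒  CG² = 11520/7*1/48² = 5/7
CG = +√(5/7) = +0.845154

+√(5/7) ≈ +0.845154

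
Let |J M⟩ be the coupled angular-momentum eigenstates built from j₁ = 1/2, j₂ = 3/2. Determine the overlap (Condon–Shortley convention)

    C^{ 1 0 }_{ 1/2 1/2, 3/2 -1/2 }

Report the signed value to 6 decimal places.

+√(1/2) ≈ +0.707107

j₁+j₂−J=1  J+j₁−j₂=0  J−j₁+j₂=2  j₁+j₂+J+1=4
(j₁±m₁, j₂±m₂, J±M) = (1,0,1,2,1,1)
P² = 1/2
sum k=0..0:
  [0] +1/1 = 1
S = 1
C² = P²·S² = 1/2 ; C = +0.707107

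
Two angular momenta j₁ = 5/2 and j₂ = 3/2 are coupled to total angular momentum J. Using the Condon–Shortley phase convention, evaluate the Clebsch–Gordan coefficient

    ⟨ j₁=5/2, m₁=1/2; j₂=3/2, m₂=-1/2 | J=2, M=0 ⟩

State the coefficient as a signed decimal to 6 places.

−√(1/14) = -0.267261

√[5·2!3!1!/7! · 3!2!1!2!2!2!] = √(8/7)
  +(−1)^0/∏(0,2,2,1,1,0)! = 1/4  (running 1/4)
  +(−1)^1/∏(1,1,1,0,2,1)! = -1/2  (running -1/4)
⟨..|..⟩ = √(8/7)·(-1/4) = -0.267261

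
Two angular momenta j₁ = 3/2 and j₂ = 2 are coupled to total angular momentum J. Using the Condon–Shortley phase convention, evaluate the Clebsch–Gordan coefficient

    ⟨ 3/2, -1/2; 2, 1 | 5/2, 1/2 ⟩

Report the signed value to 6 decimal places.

-0.597614

√[6·1!2!3!/7! · 1!2!3!1!3!2!] = √(72/35)
  +(−1)^0/∏(0,1,2,3,0,0)! = 1/12  (running 1/12)
  +(−1)^1/∏(1,0,1,2,1,1)! = -1/2  (running -5/12)
⟨..|..⟩ = √(72/35)·(-5/12) = -0.597614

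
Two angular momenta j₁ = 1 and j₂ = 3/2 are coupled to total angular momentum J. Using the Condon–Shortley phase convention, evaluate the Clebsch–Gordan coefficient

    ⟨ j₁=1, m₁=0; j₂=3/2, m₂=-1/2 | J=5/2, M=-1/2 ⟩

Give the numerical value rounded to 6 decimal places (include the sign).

√[6·0!2!3!/6! · 1!1!1!2!2!3!] = √(12/5)
  +(−1)^0/∏(0,0,1,1,1,2)! = 1/2  (running 1/2)
⟨..|..⟩ = √(12/5)·(1/2) = +0.774597

+0.774597  (= +√(3/5))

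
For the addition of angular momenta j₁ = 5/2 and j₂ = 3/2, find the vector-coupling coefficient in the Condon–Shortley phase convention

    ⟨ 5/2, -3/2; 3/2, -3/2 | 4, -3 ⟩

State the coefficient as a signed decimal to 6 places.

+√(5/8) ≈ +0.790569

√[9·0!5!3!/9! · 1!4!0!3!1!7!] = √(12960)
  +(−1)^0/∏(0,0,4,0,1,3)! = 1/144  (running 1/144)
⟨..|..⟩ = √(12960)·(1/144) = +0.790569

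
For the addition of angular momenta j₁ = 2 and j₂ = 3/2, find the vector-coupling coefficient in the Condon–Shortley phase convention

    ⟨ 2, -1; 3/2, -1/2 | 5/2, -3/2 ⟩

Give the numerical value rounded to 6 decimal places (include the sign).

-0.169031

triangle: 1!·3!·2!/7! = 12/5040
(j±m)!: 1!·3!·1!·2!·1!·4! = 288
prefactor² = (2J+1)·Δ·N² = 144/35
  k=0: +1/(0!·1!·3!·1!·0!·1!) = 1/6
  k=1: −1/(1!·0!·2!·0!·1!·2!) = -1/4
Σ = -1/12  ⇒  CG² = 144/35·(-1/12)² = 1/35
CG = −√(1/35) = -0.169031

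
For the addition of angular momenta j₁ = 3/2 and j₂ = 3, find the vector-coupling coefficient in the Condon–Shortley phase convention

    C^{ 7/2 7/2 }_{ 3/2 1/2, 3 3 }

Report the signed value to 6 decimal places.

−√(2/3) ≈ -0.816497

triangle: 1!×2!×5!/9! = 240/362880
(j±m)!: 2!×1!×6!×0!×7!×0! = 7257600
prefactor² = (2J+1)×Δ×N² = 38400
  k=1: −1/(1!×0!×0!×5!×2!×0!) = -1/240
Σ = -1/240  ⇒  CG² = 38400×(-1/240)² = 2/3
CG = −√(2/3) = -0.816497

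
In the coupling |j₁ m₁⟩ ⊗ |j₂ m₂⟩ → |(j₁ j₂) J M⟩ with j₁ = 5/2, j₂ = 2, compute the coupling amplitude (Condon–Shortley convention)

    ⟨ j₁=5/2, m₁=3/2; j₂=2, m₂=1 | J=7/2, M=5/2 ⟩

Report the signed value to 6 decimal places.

triangle: 1!×4!×3!/9! = 144/362880
(j±m)!: 4!×1!×3!×1!×6!×1! = 103680
prefactor² = (2J+1)×Δ×N² = 2304/7
  k=0: +1/(0!×1!×1!×3!×3!×0!) = 1/36
  k=1: −1/(1!×0!×0!×2!×4!×1!) = -1/48
Σ = 1/144  ⇒  CG² = 2304/7×1/144² = 1/63
CG = +√(1/63) = +0.125988

+0.125988  (= +√(1/63))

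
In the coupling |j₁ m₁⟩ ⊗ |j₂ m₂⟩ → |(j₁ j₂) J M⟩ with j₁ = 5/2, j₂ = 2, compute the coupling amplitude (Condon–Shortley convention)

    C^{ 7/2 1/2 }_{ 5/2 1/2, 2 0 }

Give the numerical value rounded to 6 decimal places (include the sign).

triangle: 1!*4!*3!/9! = 144/362880
(j±m)!: 3!*2!*2!*2!*4!*3! = 6912
prefactor² = (2J+1)*Δ*N² = 768/35
  k=0: +1/(0!*1!*2!*2!*2!*1!) = 1/8
  k=1: −1/(1!*0!*1!*1!*3!*2!) = -1/12
Σ = 1/24  ⇒  CG² = 768/35*1/24² = 4/105
CG = +√(4/105) = +0.195180

+√(4/105) = +0.195180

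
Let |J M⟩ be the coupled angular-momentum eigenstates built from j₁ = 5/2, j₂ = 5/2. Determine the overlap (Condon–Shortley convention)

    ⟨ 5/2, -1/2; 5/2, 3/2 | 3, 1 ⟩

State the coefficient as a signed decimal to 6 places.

+0.182574

triangle: 2!*3!*3!/9! = 72/362880
(j±m)!: 2!*3!*4!*1!*4!*2! = 13824
prefactor² = (2J+1)*Δ*N² = 96/5
  k=1: −1/(1!*1!*2!*3!*1!*0!) = -1/12
  k=2: +1/(2!*0!*1!*2!*2!*1!) = 1/8
Σ = 1/24  ⇒  CG² = 96/5*1/24² = 1/30
CG = +√(1/30) = +0.182574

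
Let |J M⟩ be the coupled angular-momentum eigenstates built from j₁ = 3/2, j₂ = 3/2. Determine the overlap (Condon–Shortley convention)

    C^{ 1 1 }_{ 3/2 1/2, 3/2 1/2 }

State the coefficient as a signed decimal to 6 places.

-0.632456

√[3·2!1!1!/5! · 2!1!2!1!2!0!] = √(2/5)
  +(−1)^1/∏(1,1,0,1,1,0)! = -1  (running -1)
⟨..|..⟩ = √(2/5)·(-1) = -0.632456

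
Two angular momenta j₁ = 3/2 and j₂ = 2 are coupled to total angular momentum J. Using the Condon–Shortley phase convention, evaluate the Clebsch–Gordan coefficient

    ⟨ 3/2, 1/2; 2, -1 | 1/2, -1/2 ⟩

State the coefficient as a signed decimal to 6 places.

−√(3/10) = -0.547723

triangle: 3!×0!×1!/5! = 6/120
(j±m)!: 2!×1!×1!×3!×0!×1! = 12
prefactor² = (2J+1)×Δ×N² = 6/5
  k=1: −1/(1!×2!×0!×0!×0!×1!) = -1/2
Σ = -1/2  ⇒  CG² = 6/5×(-1/2)² = 3/10
CG = −√(3/10) = -0.547723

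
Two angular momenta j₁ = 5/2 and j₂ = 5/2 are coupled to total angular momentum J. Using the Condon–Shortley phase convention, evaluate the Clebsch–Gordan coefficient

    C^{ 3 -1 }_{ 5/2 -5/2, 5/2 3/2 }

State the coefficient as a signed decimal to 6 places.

+√(1/3) = +0.577350

triangle: 2!*3!*3!/9! = 72/362880
(j±m)!: 0!*5!*4!*1!*2!*4! = 138240
prefactor² = (2J+1)*Δ*N² = 192
  k=2: +1/(2!*0!*3!*2!*0!*1!) = 1/24
Σ = 1/24  ⇒  CG² = 192*1/24² = 1/3
CG = +√(1/3) = +0.577350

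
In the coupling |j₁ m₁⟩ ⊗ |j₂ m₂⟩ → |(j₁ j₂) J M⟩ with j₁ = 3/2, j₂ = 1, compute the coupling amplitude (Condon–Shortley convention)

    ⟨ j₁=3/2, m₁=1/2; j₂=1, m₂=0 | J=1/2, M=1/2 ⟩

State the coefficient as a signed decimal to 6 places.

√[2·2!1!0!/4! · 2!1!1!1!1!0!] = √(1/3)
  +(−1)^1/∏(1,1,0,0,1,0)! = -1  (running -1)
⟨..|..⟩ = √(1/3)·(-1) = -0.577350

-0.577350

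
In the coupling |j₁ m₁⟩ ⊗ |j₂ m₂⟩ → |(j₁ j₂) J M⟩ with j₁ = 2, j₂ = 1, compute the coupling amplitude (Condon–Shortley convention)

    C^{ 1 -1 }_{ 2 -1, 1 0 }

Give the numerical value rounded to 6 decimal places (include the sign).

j₁+j₂−J=2  J+j₁−j₂=2  J−j₁+j₂=0  j₁+j₂+J+1=5
(j₁±m₁, j₂±m₂, J±M) = (1,3,1,1,0,2)
P² = 6/5
sum k=1..1:
  [1] −1/2 = -1/2
S = -1/2
C² = P²·S² = 3/10 ; C = -0.547723

−√(3/10) ≈ -0.547723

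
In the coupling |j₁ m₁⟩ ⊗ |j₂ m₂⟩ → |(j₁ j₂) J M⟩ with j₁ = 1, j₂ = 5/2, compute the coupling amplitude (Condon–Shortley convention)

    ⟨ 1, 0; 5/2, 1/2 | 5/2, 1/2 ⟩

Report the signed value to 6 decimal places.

triangle: 1!×1!×4!/7! = 24/5040
(j±m)!: 1!×1!×3!×2!×3!×2! = 144
prefactor² = (2J+1)×Δ×N² = 144/35
  k=0: +1/(0!×1!×1!×3!×0!×1!) = 1/6
  k=1: −1/(1!×0!×0!×2!×1!×2!) = -1/4
Σ = -1/12  ⇒  CG² = 144/35×(-1/12)² = 1/35
CG = −√(1/35) = -0.169031

−√(1/35) ≈ -0.169031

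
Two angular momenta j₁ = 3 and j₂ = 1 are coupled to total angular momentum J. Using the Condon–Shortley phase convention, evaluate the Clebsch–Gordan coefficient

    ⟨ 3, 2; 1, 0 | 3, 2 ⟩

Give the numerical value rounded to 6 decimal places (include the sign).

+0.577350  (= +√(1/3))

√[7·1!5!1!/8! · 5!1!1!1!5!1!] = √(300)
  +(−1)^0/∏(0,1,1,1,4,0)! = 1/24  (running 1/24)
  +(−1)^1/∏(1,0,0,0,5,1)! = -1/120  (running 1/30)
⟨..|..⟩ = √(300)·(1/30) = +0.577350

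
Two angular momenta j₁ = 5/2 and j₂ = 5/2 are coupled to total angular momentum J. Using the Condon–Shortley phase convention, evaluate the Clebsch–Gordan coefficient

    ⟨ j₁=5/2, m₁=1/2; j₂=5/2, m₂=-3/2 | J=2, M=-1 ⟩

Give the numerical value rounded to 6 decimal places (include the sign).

triangle: 3!×2!×2!/8! = 24/40320
(j±m)!: 3!×2!×1!×4!×1!×3! = 1728
prefactor² = (2J+1)×Δ×N² = 36/7
  k=0: +1/(0!×3!×2!×1!×0!×1!) = 1/12
  k=1: −1/(1!×2!×1!×0!×1!×2!) = -1/4
Σ = -1/6  ⇒  CG² = 36/7×(-1/6)² = 1/7
CG = −√(1/7) = -0.377964

-0.377964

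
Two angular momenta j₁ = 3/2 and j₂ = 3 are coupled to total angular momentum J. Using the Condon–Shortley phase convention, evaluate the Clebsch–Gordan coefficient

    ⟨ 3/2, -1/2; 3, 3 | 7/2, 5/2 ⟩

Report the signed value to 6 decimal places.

−√(8/21) = -0.617213

j₁+j₂−J=1  J+j₁−j₂=2  J−j₁+j₂=5  j₁+j₂+J+1=9
(j₁±m₁, j₂±m₂, J±M) = (1,2,6,0,6,1)
P² = 38400/7
sum k=1..1:
  [1] −1/120 = -1/120
S = -1/120
C² = P²·S² = 8/21 ; C = -0.617213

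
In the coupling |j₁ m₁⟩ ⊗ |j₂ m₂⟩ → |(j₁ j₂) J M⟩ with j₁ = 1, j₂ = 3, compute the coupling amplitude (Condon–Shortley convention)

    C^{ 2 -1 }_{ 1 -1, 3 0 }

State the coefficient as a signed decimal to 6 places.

+√(1/7) = +0.377964

j₁+j₂−J=2  J+j₁−j₂=0  J−j₁+j₂=4  j₁+j₂+J+1=7
(j₁±m₁, j₂±m₂, J±M) = (0,2,3,3,1,3)
P² = 144/7
sum k=2..2:
  [2] +1/12 = 1/12
S = 1/12
C² = P²·S² = 1/7 ; C = +0.377964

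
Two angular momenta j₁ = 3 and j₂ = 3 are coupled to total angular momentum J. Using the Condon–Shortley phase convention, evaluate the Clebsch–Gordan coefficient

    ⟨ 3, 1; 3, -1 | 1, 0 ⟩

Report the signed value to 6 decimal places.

+√(1/28) ≈ +0.188982

j₁+j₂−J=5  J+j₁−j₂=1  J−j₁+j₂=1  j₁+j₂+J+1=8
(j₁±m₁, j₂±m₂, J±M) = (4,2,2,4,1,1)
P² = 144/7
sum k=1..2:
  [1] −1/24 = -1/24
  [2] +1/12 = 1/12
S = 1/24
C² = P²·S² = 1/28 ; C = +0.188982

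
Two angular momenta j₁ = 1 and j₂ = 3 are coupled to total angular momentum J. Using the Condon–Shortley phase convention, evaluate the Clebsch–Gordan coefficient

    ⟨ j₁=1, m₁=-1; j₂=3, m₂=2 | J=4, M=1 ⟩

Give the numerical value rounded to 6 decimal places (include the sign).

+0.327327

j₁+j₂−J=0  J+j₁−j₂=2  J−j₁+j₂=6  j₁+j₂+J+1=9
(j₁±m₁, j₂±m₂, J±M) = (0,2,5,1,5,3)
P² = 43200/7
sum k=0..0:
  [0] +1/240 = 1/240
S = 1/240
C² = P²·S² = 3/28 ; C = +0.327327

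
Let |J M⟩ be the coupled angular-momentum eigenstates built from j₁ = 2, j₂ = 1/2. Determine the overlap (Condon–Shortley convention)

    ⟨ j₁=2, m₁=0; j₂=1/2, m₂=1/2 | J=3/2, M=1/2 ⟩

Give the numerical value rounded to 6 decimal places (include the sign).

-0.632456  (= −√(2/5))

j₁+j₂−J=1  J+j₁−j₂=3  J−j₁+j₂=0  j₁+j₂+J+1=5
(j₁±m₁, j₂±m₂, J±M) = (2,2,1,0,2,1)
P² = 8/5
sum k=1..1:
  [1] −1/2 = -1/2
S = -1/2
C² = P²·S² = 2/5 ; C = -0.632456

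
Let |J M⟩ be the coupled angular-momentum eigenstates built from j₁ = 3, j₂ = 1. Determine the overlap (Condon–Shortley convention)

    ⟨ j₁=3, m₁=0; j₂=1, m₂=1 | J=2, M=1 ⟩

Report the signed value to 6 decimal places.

+0.377964

j₁+j₂−J=2  J+j₁−j₂=4  J−j₁+j₂=0  j₁+j₂+J+1=7
(j₁±m₁, j₂±m₂, J±M) = (3,3,2,0,3,1)
P² = 144/7
sum k=2..2:
  [2] +1/12 = 1/12
S = 1/12
C² = P²·S² = 1/7 ; C = +0.377964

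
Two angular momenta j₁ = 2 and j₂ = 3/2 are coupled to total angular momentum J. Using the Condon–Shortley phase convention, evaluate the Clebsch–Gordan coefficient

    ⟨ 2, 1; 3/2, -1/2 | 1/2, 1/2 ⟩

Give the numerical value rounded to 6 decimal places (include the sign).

−√(3/10) = -0.547723

j₁+j₂−J=3  J+j₁−j₂=1  J−j₁+j₂=0  j₁+j₂+J+1=5
(j₁±m₁, j₂±m₂, J±M) = (3,1,1,2,1,0)
P² = 6/5
sum k=1..1:
  [1] −1/2 = -1/2
S = -1/2
C² = P²·S² = 3/10 ; C = -0.547723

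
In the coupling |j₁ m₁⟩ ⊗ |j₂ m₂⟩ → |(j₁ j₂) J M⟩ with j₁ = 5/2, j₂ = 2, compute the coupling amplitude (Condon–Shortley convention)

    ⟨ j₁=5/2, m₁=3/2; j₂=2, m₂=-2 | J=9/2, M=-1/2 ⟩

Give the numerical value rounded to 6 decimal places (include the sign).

+√(5/126) ≈ +0.199205

√[10·0!5!4!/10! · 4!1!0!4!4!5!] = √(92160/7)
  +(−1)^0/∏(0,0,1,0,4,4)! = 1/576  (running 1/576)
⟨..|..⟩ = √(92160/7)·(1/576) = +0.199205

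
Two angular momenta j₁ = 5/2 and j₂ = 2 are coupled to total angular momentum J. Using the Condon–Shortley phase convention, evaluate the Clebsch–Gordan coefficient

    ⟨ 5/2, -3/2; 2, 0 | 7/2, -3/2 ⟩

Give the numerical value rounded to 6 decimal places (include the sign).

-0.534522

j₁+j₂−J=1  J+j₁−j₂=4  J−j₁+j₂=3  j₁+j₂+J+1=9
(j₁±m₁, j₂±m₂, J±M) = (1,4,2,2,2,5)
P² = 512/7
sum k=0..1:
  [0] +1/48 = 1/48
  [1] −1/12 = -1/12
S = -1/16
C² = P²·S² = 2/7 ; C = -0.534522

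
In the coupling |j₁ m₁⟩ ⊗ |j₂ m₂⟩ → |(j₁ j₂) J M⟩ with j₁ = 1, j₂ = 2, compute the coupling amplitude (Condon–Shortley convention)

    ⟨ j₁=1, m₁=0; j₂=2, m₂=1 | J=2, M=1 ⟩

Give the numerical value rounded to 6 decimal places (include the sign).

-0.408248

triangle: 1!×1!×3!/6! = 6/720
(j±m)!: 1!×1!×3!×1!×3!×1! = 36
prefactor² = (2J+1)×Δ×N² = 3/2
  k=0: +1/(0!×1!×1!×3!×0!×0!) = 1/6
  k=1: −1/(1!×0!×0!×2!×1!×1!) = -1/2
Σ = -1/3  ⇒  CG² = 3/2×(-1/3)² = 1/6
CG = −√(1/6) = -0.408248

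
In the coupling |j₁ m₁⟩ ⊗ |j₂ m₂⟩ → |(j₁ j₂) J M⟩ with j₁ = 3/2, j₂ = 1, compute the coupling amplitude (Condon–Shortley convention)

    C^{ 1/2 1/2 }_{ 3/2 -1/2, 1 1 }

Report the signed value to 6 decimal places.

j₁+j₂−J=2  J+j₁−j₂=1  J−j₁+j₂=0  j₁+j₂+J+1=4
(j₁±m₁, j₂±m₂, J±M) = (1,2,2,0,1,0)
P² = 2/3
sum k=2..2:
  [2] +1/2 = 1/2
S = 1/2
C² = P²·S² = 1/6 ; C = +0.408248

+0.408248  (= +√(1/6))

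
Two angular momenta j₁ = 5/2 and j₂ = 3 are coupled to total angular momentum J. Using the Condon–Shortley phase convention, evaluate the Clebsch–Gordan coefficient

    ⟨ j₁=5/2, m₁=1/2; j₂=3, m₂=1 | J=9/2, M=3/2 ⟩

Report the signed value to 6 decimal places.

triangle: 1!×4!×5!/11! = 2880/39916800
(j±m)!: 3!×2!×4!×2!×6!×3! = 2488320
prefactor² = (2J+1)×Δ×N² = 138240/77
  k=0: +1/(0!×1!×2!×4!×2!×1!) = 1/96
  k=1: −1/(1!×0!×1!×3!×3!×2!) = -1/72
Σ = -1/288  ⇒  CG² = 138240/77×(-1/288)² = 5/231
CG = −√(5/231) = -0.147122

−√(5/231) = -0.147122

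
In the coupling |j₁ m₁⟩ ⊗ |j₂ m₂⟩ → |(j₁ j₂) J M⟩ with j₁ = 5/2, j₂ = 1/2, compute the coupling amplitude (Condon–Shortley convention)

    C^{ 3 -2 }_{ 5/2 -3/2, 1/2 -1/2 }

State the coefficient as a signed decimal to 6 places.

+√(5/6) = +0.912871

triangle: 0!*5!*1!/7! = 120/5040
(j±m)!: 1!*4!*0!*1!*1!*5! = 2880
prefactor² = (2J+1)*Δ*N² = 480
  k=0: +1/(0!*0!*4!*0!*1!*1!) = 1/24
Σ = 1/24  ⇒  CG² = 480*1/24² = 5/6
CG = +√(5/6) = +0.912871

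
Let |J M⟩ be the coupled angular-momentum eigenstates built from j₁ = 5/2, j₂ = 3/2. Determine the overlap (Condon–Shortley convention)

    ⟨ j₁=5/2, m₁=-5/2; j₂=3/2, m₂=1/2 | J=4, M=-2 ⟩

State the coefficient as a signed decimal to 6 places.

+√(3/28) = +0.327327

√[9·0!5!3!/9! · 0!5!2!1!2!6!] = √(43200/7)
  +(−1)^0/∏(0,0,5,2,0,1)! = 1/240  (running 1/240)
⟨..|..⟩ = √(43200/7)·(1/240) = +0.327327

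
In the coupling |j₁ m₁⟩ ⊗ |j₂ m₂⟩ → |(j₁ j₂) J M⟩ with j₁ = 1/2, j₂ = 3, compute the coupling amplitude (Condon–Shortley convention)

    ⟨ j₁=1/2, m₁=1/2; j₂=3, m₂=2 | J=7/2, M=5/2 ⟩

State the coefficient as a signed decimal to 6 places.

+√(6/7) = +0.925820

j₁+j₂−J=0  J+j₁−j₂=1  J−j₁+j₂=6  j₁+j₂+J+1=8
(j₁±m₁, j₂±m₂, J±M) = (1,0,5,1,6,1)
P² = 86400/7
sum k=0..0:
  [0] +1/120 = 1/120
S = 1/120
C² = P²·S² = 6/7 ; C = +0.925820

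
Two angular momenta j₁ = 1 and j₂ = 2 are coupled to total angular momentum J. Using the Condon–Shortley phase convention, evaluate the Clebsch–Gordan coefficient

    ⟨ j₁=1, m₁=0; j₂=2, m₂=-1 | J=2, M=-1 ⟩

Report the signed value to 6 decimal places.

+√(1/6) = +0.408248

j₁+j₂−J=1  J+j₁−j₂=1  J−j₁+j₂=3  j₁+j₂+J+1=6
(j₁±m₁, j₂±m₂, J±M) = (1,1,1,3,1,3)
P² = 3/2
sum k=0..1:
  [0] +1/2 = 1/2
  [1] −1/6 = -1/6
S = 1/3
C² = P²·S² = 1/6 ; C = +0.408248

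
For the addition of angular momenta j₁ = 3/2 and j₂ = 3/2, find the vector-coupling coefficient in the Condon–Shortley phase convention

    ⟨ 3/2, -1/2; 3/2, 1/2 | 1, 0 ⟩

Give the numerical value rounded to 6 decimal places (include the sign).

j₁+j₂−J=2  J+j₁−j₂=1  J−j₁+j₂=1  j₁+j₂+J+1=5
(j₁±m₁, j₂±m₂, J±M) = (1,2,2,1,1,1)
P² = 1/5
sum k=1..2:
  [1] −1/1 = -1
  [2] +1/2 = 1/2
S = -1/2
C² = P²·S² = 1/20 ; C = -0.223607

−√(1/20) ≈ -0.223607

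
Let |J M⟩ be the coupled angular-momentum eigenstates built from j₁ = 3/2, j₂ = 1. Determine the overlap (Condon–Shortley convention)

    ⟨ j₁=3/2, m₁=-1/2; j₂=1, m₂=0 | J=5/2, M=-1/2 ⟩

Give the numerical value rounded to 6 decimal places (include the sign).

+√(3/5) ≈ +0.774597

j₁+j₂−J=0  J+j₁−j₂=3  J−j₁+j₂=2  j₁+j₂+J+1=6
(j₁±m₁, j₂±m₂, J±M) = (1,2,1,1,2,3)
P² = 12/5
sum k=0..0:
  [0] +1/2 = 1/2
S = 1/2
C² = P²·S² = 3/5 ; C = +0.774597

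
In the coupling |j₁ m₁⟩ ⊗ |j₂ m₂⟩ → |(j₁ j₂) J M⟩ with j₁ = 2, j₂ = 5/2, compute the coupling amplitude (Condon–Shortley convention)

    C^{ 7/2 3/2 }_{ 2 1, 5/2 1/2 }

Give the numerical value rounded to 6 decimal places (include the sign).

√[8·1!3!4!/9! · 3!1!3!2!5!2!] = √(384/7)
  +(−1)^0/∏(0,1,1,3,2,1)! = 1/12  (running 1/12)
  +(−1)^1/∏(1,0,0,2,3,2)! = -1/24  (running 1/24)
⟨..|..⟩ = √(384/7)·(1/24) = +0.308607

+0.308607  (= +√(2/21))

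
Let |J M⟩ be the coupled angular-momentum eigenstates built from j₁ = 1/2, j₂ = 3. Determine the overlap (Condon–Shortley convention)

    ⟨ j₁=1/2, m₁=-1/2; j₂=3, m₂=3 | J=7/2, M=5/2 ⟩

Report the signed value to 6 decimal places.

triangle: 0!*1!*6!/8! = 720/40320
(j±m)!: 0!*1!*6!*0!*6!*1! = 518400
prefactor² = (2J+1)*Δ*N² = 518400/7
  k=0: +1/(0!*0!*1!*6!*0!*0!) = 1/720
Σ = 1/720  ⇒  CG² = 518400/7*1/720² = 1/7
CG = +√(1/7) = +0.377964

+0.377964  (= +√(1/7))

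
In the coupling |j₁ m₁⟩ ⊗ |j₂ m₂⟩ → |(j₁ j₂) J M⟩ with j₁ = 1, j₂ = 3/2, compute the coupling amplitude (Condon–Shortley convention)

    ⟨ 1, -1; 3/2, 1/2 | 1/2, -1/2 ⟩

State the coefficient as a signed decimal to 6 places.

+√(1/6) = +0.408248

triangle: 2!×0!×1!/4! = 2/24
(j±m)!: 0!×2!×2!×1!×0!×1! = 4
prefactor² = (2J+1)×Δ×N² = 2/3
  k=2: +1/(2!×0!×0!×0!×0!×1!) = 1/2
Σ = 1/2  ⇒  CG² = 2/3×1/2² = 1/6
CG = +√(1/6) = +0.408248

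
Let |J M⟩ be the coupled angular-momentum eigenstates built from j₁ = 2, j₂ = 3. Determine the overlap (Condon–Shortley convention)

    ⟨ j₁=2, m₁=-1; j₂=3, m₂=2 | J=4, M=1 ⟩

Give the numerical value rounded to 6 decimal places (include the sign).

j₁+j₂−J=1  J+j₁−j₂=3  J−j₁+j₂=5  j₁+j₂+J+1=10
(j₁±m₁, j₂±m₂, J±M) = (1,3,5,1,5,3)
P² = 6480/7
sum k=0..1:
  [0] +1/720 = 1/720
  [1] −1/48 = -1/48
S = -7/360
C² = P²·S² = 7/20 ; C = -0.591608

−√(7/20) ≈ -0.591608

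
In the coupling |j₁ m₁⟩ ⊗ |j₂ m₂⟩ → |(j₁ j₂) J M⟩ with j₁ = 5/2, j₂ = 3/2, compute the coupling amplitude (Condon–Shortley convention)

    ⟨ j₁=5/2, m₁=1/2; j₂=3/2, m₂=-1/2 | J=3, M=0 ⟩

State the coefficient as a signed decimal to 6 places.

+0.447214

triangle: 1!·4!·2!/8! = 48/40320
(j±m)!: 3!·2!·1!·2!·3!·3! = 864
prefactor² = (2J+1)·Δ·N² = 36/5
  k=0: +1/(0!·1!·2!·1!·2!·1!) = 1/4
  k=1: −1/(1!·0!·1!·0!·3!·2!) = -1/12
Σ = 1/6  ⇒  CG² = 36/5·1/6² = 1/5
CG = +√(1/5) = +0.447214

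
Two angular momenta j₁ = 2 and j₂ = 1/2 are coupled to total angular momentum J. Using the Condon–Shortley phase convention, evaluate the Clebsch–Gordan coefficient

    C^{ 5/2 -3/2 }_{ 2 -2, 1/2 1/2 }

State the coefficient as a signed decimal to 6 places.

√[6·0!4!1!/6! · 0!4!1!0!1!4!] = √(576/5)
  +(−1)^0/∏(0,0,4,1,0,0)! = 1/24  (running 1/24)
⟨..|..⟩ = √(576/5)·(1/24) = +0.447214

+√(1/5) ≈ +0.447214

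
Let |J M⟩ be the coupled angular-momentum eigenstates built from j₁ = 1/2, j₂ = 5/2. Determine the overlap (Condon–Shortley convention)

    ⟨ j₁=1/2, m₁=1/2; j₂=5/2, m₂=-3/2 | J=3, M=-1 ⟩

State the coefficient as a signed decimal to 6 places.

triangle: 0!×1!×5!/7! = 120/5040
(j±m)!: 1!×0!×1!×4!×2!×4! = 1152
prefactor² = (2J+1)×Δ×N² = 192
  k=0: +1/(0!×0!×0!×1!×1!×4!) = 1/24
Σ = 1/24  ⇒  CG² = 192×1/24² = 1/3
CG = +√(1/3) = +0.577350

+0.577350  (= +√(1/3))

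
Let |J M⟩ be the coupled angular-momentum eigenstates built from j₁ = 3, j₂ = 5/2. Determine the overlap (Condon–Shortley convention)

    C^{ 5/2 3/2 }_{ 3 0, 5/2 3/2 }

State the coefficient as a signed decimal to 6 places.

j₁+j₂−J=3  J+j₁−j₂=3  J−j₁+j₂=2  j₁+j₂+J+1=9
(j₁±m₁, j₂±m₂, J±M) = (3,3,4,1,4,1)
P² = 864/35
sum k=2..3:
  [2] +1/8 = 1/8
  [3] −1/36 = -1/36
S = 7/72
C² = P²·S² = 7/30 ; C = +0.483046

+√(7/30) ≈ +0.483046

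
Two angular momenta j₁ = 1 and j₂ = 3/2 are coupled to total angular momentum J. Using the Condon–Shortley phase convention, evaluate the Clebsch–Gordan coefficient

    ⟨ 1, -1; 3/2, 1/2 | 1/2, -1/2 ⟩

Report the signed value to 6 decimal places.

+0.408248

j₁+j₂−J=2  J+j₁−j₂=0  J−j₁+j₂=1  j₁+j₂+J+1=4
(j₁±m₁, j₂±m₂, J±M) = (0,2,2,1,0,1)
P² = 2/3
sum k=2..2:
  [2] +1/2 = 1/2
S = 1/2
C² = P²·S² = 1/6 ; C = +0.408248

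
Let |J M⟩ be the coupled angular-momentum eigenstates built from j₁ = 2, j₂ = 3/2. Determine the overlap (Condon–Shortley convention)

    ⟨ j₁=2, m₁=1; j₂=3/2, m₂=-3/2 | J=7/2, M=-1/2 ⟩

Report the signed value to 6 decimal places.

+√(4/35) = +0.338062

j₁+j₂−J=0  J+j₁−j₂=4  J−j₁+j₂=3  j₁+j₂+J+1=8
(j₁±m₁, j₂±m₂, J±M) = (3,1,0,3,3,4)
P² = 5184/35
sum k=0..0:
  [0] +1/36 = 1/36
S = 1/36
C² = P²·S² = 4/35 ; C = +0.338062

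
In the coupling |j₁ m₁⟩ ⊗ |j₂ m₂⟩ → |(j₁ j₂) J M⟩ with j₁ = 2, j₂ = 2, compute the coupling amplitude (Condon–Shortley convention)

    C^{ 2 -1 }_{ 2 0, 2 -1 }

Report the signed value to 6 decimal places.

j₁+j₂−J=2  J+j₁−j₂=2  J−j₁+j₂=2  j₁+j₂+J+1=7
(j₁±m₁, j₂±m₂, J±M) = (2,2,1,3,1,3)
P² = 8/7
sum k=0..1:
  [0] +1/4 = 1/4
  [1] −1/2 = -1/2
S = -1/4
C² = P²·S² = 1/14 ; C = -0.267261

−√(1/14) ≈ -0.267261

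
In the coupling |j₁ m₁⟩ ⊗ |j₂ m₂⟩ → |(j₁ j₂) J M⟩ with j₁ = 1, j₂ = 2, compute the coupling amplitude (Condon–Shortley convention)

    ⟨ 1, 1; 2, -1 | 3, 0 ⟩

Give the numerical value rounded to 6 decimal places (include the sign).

√[7·0!2!4!/7! · 2!0!1!3!3!3!] = √(144/5)
  +(−1)^0/∏(0,0,0,1,2,3)! = 1/12  (running 1/12)
⟨..|..⟩ = √(144/5)·(1/12) = +0.447214

+√(1/5) ≈ +0.447214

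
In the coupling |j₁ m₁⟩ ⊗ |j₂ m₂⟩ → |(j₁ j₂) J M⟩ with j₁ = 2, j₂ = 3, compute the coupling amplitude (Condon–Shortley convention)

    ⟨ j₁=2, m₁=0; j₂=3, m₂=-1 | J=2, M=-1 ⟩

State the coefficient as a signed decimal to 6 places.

j₁+j₂−J=3  J+j₁−j₂=1  J−j₁+j₂=3  j₁+j₂+J+1=8
(j₁±m₁, j₂±m₂, J±M) = (2,2,2,4,1,3)
P² = 36/7
sum k=1..2:
  [1] −1/4 = -1/4
  [2] +1/12 = 1/12
S = -1/6
C² = P²·S² = 1/7 ; C = -0.377964

−√(1/7) ≈ -0.377964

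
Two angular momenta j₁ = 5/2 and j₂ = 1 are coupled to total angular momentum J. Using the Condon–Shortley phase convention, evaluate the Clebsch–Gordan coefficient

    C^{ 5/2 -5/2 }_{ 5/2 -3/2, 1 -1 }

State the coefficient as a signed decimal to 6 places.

j₁+j₂−J=1  J+j₁−j₂=4  J−j₁+j₂=1  j₁+j₂+J+1=7
(j₁±m₁, j₂±m₂, J±M) = (1,4,0,2,0,5)
P² = 1152/7
sum k=0..0:
  [0] +1/24 = 1/24
S = 1/24
C² = P²·S² = 2/7 ; C = +0.534522

+√(2/7) = +0.534522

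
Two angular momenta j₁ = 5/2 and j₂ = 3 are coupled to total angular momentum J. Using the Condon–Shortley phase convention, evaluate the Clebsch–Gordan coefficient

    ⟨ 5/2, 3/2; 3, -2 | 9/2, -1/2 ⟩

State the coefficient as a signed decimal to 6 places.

√[10·1!4!5!/11! · 4!1!1!5!4!5!] = √(460800/77)
  +(−1)^0/∏(0,1,1,1,3,4)! = 1/144  (running 1/144)
  +(−1)^1/∏(1,0,0,0,4,5)! = -1/2880  (running 19/2880)
⟨..|..⟩ = √(460800/77)·(19/2880) = +0.510355

+0.510355  (= +√(361/1386))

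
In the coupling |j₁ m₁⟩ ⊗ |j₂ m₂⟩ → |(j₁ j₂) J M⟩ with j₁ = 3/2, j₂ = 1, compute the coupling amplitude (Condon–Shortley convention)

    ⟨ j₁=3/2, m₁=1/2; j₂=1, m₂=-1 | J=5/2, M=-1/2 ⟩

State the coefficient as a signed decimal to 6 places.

+√(3/10) = +0.547723

j₁+j₂−J=0  J+j₁−j₂=3  J−j₁+j₂=2  j₁+j₂+J+1=6
(j₁±m₁, j₂±m₂, J±M) = (2,1,0,2,2,3)
P² = 24/5
sum k=0..0:
  [0] +1/4 = 1/4
S = 1/4
C² = P²·S² = 3/10 ; C = +0.547723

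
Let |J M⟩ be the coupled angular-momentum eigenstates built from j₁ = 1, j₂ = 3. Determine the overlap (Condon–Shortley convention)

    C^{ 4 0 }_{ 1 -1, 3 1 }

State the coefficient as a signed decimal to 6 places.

√[9·0!2!6!/9! · 0!2!4!2!4!4!] = √(13824/7)
  +(−1)^0/∏(0,0,2,4,0,2)! = 1/96  (running 1/96)
⟨..|..⟩ = √(13824/7)·(1/96) = +0.462910

+0.462910  (= +√(3/14))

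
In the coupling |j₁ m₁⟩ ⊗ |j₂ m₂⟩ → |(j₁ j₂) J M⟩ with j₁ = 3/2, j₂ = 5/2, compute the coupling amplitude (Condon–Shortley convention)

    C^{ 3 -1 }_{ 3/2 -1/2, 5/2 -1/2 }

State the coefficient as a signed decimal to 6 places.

-0.129099  (= −√(1/60))

triangle: 1!*2!*4!/8! = 48/40320
(j±m)!: 1!*2!*2!*3!*2!*4! = 1152
prefactor² = (2J+1)*Δ*N² = 48/5
  k=0: +1/(0!*1!*2!*2!*0!*2!) = 1/8
  k=1: −1/(1!*0!*1!*1!*1!*3!) = -1/6
Σ = -1/24  ⇒  CG² = 48/5*(-1/24)² = 1/60
CG = −√(1/60) = -0.129099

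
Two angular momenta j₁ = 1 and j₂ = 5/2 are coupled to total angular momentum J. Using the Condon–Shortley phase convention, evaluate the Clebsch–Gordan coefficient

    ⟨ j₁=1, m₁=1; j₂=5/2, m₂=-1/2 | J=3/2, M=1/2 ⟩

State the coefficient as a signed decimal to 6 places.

+0.447214  (= +√(1/5))

j₁+j₂−J=2  J+j₁−j₂=0  J−j₁+j₂=3  j₁+j₂+J+1=6
(j₁±m₁, j₂±m₂, J±M) = (2,0,2,3,2,1)
P² = 16/5
sum k=0..0:
  [0] +1/4 = 1/4
S = 1/4
C² = P²·S² = 1/5 ; C = +0.447214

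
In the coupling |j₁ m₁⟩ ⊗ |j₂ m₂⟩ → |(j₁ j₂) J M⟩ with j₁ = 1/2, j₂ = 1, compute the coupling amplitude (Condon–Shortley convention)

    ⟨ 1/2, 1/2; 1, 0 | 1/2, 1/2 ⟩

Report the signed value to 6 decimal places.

triangle: 1!*0!*1!/3! = 1/6
(j±m)!: 1!*0!*1!*1!*1!*0! = 1
prefactor² = (2J+1)*Δ*N² = 1/3
  k=0: +1/(0!*1!*0!*1!*0!*0!) = 1
Σ = 1  ⇒  CG² = 1/3*1² = 1/3
CG = +√(1/3) = +0.577350

+√(1/3) ≈ +0.577350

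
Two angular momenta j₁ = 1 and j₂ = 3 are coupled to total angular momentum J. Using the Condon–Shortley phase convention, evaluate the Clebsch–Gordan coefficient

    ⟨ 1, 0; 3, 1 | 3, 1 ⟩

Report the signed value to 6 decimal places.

j₁+j₂−J=1  J+j₁−j₂=1  J−j₁+j₂=5  j₁+j₂+J+1=8
(j₁±m₁, j₂±m₂, J±M) = (1,1,4,2,4,2)
P² = 48
sum k=0..1:
  [0] +1/24 = 1/24
  [1] −1/12 = -1/12
S = -1/24
C² = P²·S² = 1/12 ; C = -0.288675

−√(1/12) ≈ -0.288675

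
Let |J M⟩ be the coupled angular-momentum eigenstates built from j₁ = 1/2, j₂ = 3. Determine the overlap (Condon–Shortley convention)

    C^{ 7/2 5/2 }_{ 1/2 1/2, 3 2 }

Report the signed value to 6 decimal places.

j₁+j₂−J=0  J+j₁−j₂=1  J−j₁+j₂=6  j₁+j₂+J+1=8
(j₁±m₁, j₂±m₂, J±M) = (1,0,5,1,6,1)
P² = 86400/7
sum k=0..0:
  [0] +1/120 = 1/120
S = 1/120
C² = P²·S² = 6/7 ; C = +0.925820

+0.925820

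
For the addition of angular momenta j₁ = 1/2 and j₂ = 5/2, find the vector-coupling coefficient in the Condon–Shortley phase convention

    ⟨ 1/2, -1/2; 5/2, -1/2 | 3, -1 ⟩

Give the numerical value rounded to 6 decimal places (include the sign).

+√(2/3) = +0.816497

triangle: 0!×1!×5!/7! = 120/5040
(j±m)!: 0!×1!×2!×3!×2!×4! = 576
prefactor² = (2J+1)×Δ×N² = 96
  k=0: +1/(0!×0!×1!×2!×0!×3!) = 1/12
Σ = 1/12  ⇒  CG² = 96×1/12² = 2/3
CG = +√(2/3) = +0.816497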